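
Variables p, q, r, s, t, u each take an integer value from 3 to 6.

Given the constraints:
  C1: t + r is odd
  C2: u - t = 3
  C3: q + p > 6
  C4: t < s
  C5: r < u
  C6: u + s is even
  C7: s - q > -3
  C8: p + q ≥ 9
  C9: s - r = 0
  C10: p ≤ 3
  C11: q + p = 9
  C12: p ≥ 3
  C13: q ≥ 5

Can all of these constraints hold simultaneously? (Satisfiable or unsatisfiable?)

The assignment p = 3, q = 6, r = 4, s = 4, t = 3, u = 6 works:
  constraint 2 holds since u - t = 3.
  constraint 3 holds since q + p = 9.
The rest check out directly.

Satisfiable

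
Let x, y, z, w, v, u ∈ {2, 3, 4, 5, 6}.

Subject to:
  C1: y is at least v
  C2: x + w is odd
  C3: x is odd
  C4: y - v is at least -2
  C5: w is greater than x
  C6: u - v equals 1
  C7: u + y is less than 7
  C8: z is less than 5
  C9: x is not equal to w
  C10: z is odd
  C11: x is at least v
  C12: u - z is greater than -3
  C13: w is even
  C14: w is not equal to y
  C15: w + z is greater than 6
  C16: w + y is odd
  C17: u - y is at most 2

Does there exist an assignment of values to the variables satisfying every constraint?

One satisfying assignment is x = 3, y = 3, z = 3, w = 6, v = 2, u = 3.
For the less obvious constraints — constraint 4: y - v = 1; constraint 6: u - v = 1 — and the others hold by inspection.

Satisfiable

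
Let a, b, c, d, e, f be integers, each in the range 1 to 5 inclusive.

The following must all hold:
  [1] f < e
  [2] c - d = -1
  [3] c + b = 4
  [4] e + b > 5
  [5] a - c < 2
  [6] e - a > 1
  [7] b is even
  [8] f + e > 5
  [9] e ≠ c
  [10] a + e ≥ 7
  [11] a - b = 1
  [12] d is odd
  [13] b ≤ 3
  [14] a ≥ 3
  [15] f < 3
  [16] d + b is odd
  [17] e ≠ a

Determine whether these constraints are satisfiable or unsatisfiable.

The assignment a = 3, b = 2, c = 2, d = 3, e = 5, f = 2 works:
  constraint 2 holds since c - d = -1.
  constraint 3 holds since c + b = 4.
  constraint 4 holds since e + b = 7.
The rest check out directly.

Satisfiable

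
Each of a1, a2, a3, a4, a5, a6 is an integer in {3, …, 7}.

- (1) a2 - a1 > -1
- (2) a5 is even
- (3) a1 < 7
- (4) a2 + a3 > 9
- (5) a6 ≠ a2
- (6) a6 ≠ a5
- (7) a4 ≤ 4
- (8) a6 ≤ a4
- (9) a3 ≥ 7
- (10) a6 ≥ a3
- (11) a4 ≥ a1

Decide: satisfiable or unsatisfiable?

From constraints 9 and 10: a6 ≥ a3 and a3 ≥ 7, so a6 ≥ 7. From constraints 7 and 8: a6 ≤ a4 and a4 ≤ 4, so a6 ≤ 4. But 4 < 7, so no value of a6 works.

Unsatisfiable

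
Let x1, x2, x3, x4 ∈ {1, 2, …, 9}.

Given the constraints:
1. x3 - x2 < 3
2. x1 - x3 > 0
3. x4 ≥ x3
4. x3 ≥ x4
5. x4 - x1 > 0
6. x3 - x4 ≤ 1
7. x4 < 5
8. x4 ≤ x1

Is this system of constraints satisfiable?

Constraints 2, 4, and 5 give x4 ≤ x3, x3 < x1, x1 < x4. Chaining: x4 ≤ x3 < x1 < x4, which forces x4 < x4 — impossible.

Unsatisfiable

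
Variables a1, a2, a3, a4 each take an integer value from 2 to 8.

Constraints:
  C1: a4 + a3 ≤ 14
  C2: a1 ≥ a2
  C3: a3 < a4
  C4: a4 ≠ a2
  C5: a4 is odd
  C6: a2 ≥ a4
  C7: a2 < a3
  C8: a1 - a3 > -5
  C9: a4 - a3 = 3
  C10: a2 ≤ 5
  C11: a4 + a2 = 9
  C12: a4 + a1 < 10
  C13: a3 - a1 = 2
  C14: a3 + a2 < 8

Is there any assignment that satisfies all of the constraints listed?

Unsatisfiable

Constraints 3, 6, and 7 give a4 ≤ a2, a2 < a3, a3 < a4. Chaining: a4 ≤ a2 < a3 < a4, which forces a4 < a4 — impossible.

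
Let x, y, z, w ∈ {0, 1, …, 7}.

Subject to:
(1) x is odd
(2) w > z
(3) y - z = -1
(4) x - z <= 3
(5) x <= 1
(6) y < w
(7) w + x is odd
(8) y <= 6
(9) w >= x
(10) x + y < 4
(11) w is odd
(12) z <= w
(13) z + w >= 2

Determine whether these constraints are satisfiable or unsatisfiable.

Unsatisfiable

Constraint 11 makes w odd and constraint 1 makes x odd, so w + x must be even. Constraint 7 says w + x is odd — contradiction.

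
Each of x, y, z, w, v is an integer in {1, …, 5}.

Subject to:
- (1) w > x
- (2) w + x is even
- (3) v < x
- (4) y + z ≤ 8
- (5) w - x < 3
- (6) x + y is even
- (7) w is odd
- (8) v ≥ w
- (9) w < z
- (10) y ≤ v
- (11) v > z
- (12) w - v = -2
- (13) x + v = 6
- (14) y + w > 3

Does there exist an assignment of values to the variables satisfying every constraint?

Constraints 1, 3, 9, and 11 give z < v, v < x, x < w, w < z. Chaining: z < v < x < w < z, which forces z < z — impossible.

Unsatisfiable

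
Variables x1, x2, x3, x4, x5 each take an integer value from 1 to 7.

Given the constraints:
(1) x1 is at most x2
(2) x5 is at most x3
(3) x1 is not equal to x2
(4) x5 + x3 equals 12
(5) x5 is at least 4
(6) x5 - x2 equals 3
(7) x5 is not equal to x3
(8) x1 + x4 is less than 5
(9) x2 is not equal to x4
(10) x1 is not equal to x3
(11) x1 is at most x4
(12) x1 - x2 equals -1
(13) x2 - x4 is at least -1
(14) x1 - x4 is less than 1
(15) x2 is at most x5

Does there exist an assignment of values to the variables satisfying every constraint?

The assignment x1 = 1, x2 = 2, x3 = 7, x4 = 1, x5 = 5 works:
  constraint 4 holds since x5 + x3 = 12.
  constraint 6 holds since x5 - x2 = 3.
  constraint 8 holds since x1 + x4 = 2.
The rest check out directly.

Satisfiable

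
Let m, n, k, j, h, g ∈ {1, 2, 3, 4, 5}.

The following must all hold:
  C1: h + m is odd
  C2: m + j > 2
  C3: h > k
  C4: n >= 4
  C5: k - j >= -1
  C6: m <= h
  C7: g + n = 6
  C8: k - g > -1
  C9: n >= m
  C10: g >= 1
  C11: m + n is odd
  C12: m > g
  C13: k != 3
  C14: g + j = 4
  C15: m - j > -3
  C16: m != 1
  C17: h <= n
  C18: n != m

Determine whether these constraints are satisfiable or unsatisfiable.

Satisfiable

Setting (m, n, k, j, h, g) = (2, 5, 2, 3, 3, 1) satisfies everything: constraint 2: m + j = 5; constraint 5: k - j = -1; constraint 7: g + n = 6, and the others follow.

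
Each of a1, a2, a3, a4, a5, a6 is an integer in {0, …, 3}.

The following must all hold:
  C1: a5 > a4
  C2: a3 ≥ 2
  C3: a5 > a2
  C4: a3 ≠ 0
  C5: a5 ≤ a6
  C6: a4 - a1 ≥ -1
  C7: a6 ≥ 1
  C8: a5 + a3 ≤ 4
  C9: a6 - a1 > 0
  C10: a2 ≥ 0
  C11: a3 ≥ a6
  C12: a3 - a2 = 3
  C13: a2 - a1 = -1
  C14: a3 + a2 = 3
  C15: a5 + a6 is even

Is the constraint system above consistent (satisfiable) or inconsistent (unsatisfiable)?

Satisfiable

Try a1 = 1, a2 = 0, a3 = 3, a4 = 0, a5 = 1, a6 = 3.
Check constraint 6: a4 - a1 = -1; constraint 8: a5 + a3 = 4. The remaining constraints are straightforward to verify.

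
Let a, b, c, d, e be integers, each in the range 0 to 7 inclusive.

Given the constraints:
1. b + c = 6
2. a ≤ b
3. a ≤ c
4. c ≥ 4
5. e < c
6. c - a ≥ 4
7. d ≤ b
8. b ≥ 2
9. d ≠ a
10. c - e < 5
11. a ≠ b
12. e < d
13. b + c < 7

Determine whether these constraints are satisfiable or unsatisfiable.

Satisfiable

The assignment a = 0, b = 2, c = 4, d = 2, e = 0 works:
  constraint 1 holds since b + c = 6.
  constraint 6 holds since c - a = 4.
The rest check out directly.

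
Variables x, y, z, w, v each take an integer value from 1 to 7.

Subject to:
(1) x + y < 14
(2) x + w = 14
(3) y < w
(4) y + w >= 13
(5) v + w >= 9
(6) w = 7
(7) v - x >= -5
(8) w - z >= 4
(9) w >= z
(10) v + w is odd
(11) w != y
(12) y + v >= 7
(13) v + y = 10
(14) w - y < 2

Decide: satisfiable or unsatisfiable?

The assignment x = 7, y = 6, z = 3, w = 7, v = 4 works:
  constraint 1 holds since x + y = 13.
  constraint 2 holds since x + w = 14.
  constraint 4 holds since y + w = 13.
The rest check out directly.

Satisfiable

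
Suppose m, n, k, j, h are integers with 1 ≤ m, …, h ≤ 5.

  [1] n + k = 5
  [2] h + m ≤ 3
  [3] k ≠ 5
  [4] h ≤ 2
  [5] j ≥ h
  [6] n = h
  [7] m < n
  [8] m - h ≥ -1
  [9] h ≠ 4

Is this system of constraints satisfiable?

Satisfiable

Setting (m, n, k, j, h) = (1, 2, 3, 3, 2) satisfies everything: constraint 1: n + k = 5; constraint 2: h + m = 3, and the others follow.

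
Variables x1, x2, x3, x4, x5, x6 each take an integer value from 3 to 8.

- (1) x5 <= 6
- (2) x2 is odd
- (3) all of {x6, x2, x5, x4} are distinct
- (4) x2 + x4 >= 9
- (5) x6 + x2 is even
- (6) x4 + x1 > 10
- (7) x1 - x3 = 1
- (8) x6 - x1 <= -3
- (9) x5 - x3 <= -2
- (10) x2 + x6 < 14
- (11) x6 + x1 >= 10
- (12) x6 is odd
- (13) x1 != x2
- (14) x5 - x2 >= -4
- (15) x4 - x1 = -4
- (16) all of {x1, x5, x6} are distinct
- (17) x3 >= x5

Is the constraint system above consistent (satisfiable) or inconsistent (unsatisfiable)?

Satisfiable

One satisfying assignment is x1 = 8, x2 = 7, x3 = 7, x4 = 4, x5 = 3, x6 = 5.
For the less obvious constraints — constraint 4: x2 + x4 = 11; constraint 6: x4 + x1 = 12; constraint 7: x1 - x3 = 1 — and the others hold by inspection.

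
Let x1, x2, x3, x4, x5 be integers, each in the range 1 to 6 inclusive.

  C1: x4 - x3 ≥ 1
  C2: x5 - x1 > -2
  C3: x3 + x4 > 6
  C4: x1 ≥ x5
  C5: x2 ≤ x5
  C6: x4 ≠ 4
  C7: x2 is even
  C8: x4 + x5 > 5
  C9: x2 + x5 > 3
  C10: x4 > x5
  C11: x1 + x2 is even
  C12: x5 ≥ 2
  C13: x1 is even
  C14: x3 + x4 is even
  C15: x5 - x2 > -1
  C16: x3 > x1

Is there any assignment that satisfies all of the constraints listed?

Take x1 = 2, x2 = 2, x3 = 3, x4 = 5, x5 = 2. Then constraint 1: x4 - x3 = 2; constraint 2: x5 - x1 = 0; constraint 3: x3 + x4 = 8, and every other listed constraint is also met.

Satisfiable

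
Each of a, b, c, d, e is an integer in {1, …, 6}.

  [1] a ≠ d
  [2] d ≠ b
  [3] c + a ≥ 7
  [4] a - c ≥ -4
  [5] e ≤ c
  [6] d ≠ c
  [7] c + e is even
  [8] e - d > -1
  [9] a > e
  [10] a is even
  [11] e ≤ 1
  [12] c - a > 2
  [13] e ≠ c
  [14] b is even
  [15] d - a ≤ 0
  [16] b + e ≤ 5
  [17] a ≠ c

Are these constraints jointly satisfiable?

Satisfiable

Take a = 2, b = 4, c = 5, d = 1, e = 1. Then constraint 3: c + a = 7; constraint 4: a - c = -3, and every other listed constraint is also met.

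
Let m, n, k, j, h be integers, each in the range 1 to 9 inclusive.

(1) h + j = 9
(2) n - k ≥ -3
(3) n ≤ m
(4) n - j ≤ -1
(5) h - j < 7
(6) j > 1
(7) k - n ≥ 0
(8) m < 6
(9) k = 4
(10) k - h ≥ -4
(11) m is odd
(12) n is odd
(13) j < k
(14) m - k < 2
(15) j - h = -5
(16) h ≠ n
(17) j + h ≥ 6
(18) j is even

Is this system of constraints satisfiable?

Setting (m, n, k, j, h) = (5, 1, 4, 2, 7) satisfies everything: constraint 1: h + j = 9; constraint 2: n - k = -3, and the others follow.

Satisfiable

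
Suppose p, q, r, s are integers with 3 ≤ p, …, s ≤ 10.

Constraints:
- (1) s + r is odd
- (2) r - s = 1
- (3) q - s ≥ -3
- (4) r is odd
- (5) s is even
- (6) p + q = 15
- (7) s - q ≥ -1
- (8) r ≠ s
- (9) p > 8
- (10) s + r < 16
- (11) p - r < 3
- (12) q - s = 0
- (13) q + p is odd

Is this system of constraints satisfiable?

Satisfiable

The assignment p = 9, q = 6, r = 7, s = 6 works:
  constraint 2 holds since r - s = 1.
  constraint 3 holds since q - s = 0.
The rest check out directly.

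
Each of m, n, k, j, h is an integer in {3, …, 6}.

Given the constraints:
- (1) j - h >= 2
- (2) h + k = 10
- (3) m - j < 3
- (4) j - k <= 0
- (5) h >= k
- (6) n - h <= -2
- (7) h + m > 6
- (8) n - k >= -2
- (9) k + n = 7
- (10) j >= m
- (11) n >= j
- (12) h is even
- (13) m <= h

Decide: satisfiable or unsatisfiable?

Constraints 1, 4, 6, and 8 give n − k ≥ -2, k − j ≥ 0, j − h ≥ 2, h − n ≥ 2.
Adding all 4 inequalities: the left sides telescope to 0, and the right sides sum to (-2) + 0 + 2 + 2 = 2. So 0 ≥ 2, which is false.

Unsatisfiable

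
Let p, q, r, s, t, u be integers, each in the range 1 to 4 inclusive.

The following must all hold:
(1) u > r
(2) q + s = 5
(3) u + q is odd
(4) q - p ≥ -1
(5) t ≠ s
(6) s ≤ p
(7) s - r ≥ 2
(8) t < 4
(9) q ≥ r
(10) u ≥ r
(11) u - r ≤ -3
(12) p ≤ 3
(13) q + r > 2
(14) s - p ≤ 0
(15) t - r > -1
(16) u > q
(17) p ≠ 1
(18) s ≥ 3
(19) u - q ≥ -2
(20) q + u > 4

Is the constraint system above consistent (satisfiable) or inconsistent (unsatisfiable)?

Unsatisfiable

Constraints 4, 7, 11, 14, and 19 give u − q ≥ -2, q − p ≥ -1, p − s ≥ 0, s − r ≥ 2, r − u ≥ 3.
Adding all 5 inequalities: the left sides telescope to 0, and the right sides sum to (-2) + (-1) + 0 + 2 + 3 = 2. So 0 ≥ 2, which is false.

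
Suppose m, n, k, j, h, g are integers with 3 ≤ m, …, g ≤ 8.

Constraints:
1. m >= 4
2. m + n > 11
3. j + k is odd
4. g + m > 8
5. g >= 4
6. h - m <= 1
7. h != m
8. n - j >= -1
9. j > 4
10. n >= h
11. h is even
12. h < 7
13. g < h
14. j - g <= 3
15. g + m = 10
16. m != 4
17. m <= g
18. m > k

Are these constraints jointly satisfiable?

One satisfying assignment is m = 5, n = 8, k = 4, j = 7, h = 6, g = 5.
For the less obvious constraints — constraint 2: m + n = 13; constraint 4: g + m = 10; constraint 6: h - m = 1 — and the others hold by inspection.

Satisfiable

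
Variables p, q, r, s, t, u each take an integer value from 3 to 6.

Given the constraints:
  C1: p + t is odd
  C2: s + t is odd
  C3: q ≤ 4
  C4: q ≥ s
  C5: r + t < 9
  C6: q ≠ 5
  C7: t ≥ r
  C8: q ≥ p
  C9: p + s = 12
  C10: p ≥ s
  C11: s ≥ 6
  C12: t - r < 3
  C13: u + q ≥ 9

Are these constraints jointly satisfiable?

Unsatisfiable

From constraints 10 and 11: p ≥ s and s ≥ 6, so p ≥ 6. From constraints 3 and 8: p ≤ q and q ≤ 4, so p ≤ 4. But 4 < 6, so no value of p works.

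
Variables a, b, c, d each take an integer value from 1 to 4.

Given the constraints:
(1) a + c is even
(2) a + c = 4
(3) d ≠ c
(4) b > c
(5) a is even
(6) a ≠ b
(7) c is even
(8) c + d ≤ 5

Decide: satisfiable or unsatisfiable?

Take a = 2, b = 4, c = 2, d = 3. Then constraint 2: a + c = 4; constraint 8: c + d = 5, and every other listed constraint is also met.

Satisfiable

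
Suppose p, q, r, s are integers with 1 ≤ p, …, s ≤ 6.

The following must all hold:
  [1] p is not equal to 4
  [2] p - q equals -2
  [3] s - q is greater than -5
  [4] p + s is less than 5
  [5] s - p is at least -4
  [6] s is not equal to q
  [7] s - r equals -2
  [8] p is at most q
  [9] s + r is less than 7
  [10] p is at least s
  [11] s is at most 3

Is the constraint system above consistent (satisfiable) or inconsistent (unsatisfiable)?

Satisfiable

Setting (p, q, r, s) = (3, 5, 3, 1) satisfies everything: constraint 2: p - q = -2; constraint 3: s - q = -4; constraint 4: p + s = 4, and the others follow.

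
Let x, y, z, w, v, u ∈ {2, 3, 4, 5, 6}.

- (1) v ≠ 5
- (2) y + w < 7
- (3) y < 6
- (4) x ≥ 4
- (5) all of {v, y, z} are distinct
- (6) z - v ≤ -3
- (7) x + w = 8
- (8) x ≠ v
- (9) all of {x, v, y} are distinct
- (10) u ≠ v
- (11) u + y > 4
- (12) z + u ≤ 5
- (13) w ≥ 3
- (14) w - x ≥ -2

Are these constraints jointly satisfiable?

One satisfying assignment is x = 5, y = 3, z = 2, w = 3, v = 6, u = 3.
For the less obvious constraints — constraint 2: y + w = 6; constraint 6: z - v = -4; constraint 7: x + w = 8 — and the others hold by inspection.

Satisfiable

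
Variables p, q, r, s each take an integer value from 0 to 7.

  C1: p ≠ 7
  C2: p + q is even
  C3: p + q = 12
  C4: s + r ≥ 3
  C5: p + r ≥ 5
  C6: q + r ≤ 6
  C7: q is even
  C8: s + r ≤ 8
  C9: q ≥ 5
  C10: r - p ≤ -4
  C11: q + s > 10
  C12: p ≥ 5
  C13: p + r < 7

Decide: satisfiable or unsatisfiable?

Satisfiable

One satisfying assignment is p = 6, q = 6, r = 0, s = 5.
For the less obvious constraints — constraint 3: p + q = 12; constraint 4: s + r = 5 — and the others hold by inspection.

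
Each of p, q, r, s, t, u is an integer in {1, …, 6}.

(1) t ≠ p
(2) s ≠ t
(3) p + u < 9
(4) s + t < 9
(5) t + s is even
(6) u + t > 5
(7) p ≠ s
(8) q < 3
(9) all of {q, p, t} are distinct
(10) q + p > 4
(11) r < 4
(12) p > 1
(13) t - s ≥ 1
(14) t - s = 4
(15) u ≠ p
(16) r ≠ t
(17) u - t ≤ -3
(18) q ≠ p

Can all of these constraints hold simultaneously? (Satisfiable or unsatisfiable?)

The assignment p = 6, q = 1, r = 1, s = 1, t = 5, u = 1 works:
  constraint 3 holds since p + u = 7.
  constraint 4 holds since s + t = 6.
The rest check out directly.

Satisfiable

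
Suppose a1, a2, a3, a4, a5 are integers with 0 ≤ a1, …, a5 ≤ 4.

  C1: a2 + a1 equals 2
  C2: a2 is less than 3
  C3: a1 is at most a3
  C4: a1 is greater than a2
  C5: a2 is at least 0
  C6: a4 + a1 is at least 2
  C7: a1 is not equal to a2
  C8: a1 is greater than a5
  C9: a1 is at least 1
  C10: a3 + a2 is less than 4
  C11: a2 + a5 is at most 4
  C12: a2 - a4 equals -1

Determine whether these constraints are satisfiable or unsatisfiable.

One satisfying assignment is a1 = 2, a2 = 0, a3 = 3, a4 = 1, a5 = 1.
For the less obvious constraints — constraint 1: a2 + a1 = 2; constraint 6: a4 + a1 = 3 — and the others hold by inspection.

Satisfiable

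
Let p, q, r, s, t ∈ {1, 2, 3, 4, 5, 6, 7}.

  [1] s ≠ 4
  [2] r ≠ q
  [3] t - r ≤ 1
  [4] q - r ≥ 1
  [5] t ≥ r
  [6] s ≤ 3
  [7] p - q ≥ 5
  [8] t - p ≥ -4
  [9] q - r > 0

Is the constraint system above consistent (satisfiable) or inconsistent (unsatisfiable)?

Unsatisfiable

Constraints 3, 4, 7, and 8 give r − t ≥ -1, t − p ≥ -4, p − q ≥ 5, q − r ≥ 1.
Adding all 4 inequalities: the left sides telescope to 0, and the right sides sum to (-1) + (-4) + 5 + 1 = 1. So 0 ≥ 1, which is false.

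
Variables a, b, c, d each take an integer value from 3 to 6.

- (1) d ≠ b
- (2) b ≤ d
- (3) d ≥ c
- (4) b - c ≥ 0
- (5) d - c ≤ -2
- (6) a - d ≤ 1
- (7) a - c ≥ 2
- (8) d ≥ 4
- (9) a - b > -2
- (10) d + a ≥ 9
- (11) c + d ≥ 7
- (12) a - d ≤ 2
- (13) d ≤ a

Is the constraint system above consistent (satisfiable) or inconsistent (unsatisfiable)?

Unsatisfiable

Constraints 5, 7, and 12 give d − a ≥ -2, a − c ≥ 2, c − d ≥ 2.
Adding all 3 inequalities: the left sides telescope to 0, and the right sides sum to (-2) + 2 + 2 = 2. So 0 ≥ 2, which is false.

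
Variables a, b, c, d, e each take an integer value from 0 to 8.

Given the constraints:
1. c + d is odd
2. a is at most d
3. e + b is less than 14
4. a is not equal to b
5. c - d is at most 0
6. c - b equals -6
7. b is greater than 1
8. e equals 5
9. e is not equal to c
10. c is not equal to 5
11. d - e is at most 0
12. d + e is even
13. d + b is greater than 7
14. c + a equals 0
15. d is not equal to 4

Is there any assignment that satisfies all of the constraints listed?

Take a = 0, b = 6, c = 0, d = 3, e = 5. Then constraint 3: e + b = 11; constraint 5: c - d = -3; constraint 6: c - b = -6, and every other listed constraint is also met.

Satisfiable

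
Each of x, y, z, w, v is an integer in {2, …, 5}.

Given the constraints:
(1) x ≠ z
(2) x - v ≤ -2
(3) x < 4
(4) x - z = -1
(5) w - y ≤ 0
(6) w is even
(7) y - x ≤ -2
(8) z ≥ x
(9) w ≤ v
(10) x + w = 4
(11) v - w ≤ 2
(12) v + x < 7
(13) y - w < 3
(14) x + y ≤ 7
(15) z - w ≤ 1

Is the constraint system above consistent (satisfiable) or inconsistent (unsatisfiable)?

Unsatisfiable

Constraints 2, 5, 7, and 11 give x − y ≥ 2, y − w ≥ 0, w − v ≥ -2, v − x ≥ 2.
Adding all 4 inequalities: the left sides telescope to 0, and the right sides sum to 2 + 0 + (-2) + 2 = 2. So 0 ≥ 2, which is false.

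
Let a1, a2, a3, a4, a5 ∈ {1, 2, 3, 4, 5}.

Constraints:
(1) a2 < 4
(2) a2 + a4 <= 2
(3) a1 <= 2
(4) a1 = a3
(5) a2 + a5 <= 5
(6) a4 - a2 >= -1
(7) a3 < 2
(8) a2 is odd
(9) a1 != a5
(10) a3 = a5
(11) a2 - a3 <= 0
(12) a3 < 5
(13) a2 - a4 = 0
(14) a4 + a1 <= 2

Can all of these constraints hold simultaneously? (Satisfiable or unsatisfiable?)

Unsatisfiable

From constraints 4 and 10, a1 = a3 = a5, so a1 = a5. But constraint 9 says a1 ≠ a5. Contradiction.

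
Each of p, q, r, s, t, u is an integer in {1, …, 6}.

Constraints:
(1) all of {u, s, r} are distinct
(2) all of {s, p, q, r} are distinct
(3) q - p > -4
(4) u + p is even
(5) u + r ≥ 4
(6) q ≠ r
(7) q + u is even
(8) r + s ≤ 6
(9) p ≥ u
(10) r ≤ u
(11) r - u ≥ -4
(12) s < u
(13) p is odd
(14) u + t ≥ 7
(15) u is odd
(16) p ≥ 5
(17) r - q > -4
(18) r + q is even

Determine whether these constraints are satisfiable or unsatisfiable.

Satisfiable

One satisfying assignment is p = 5, q = 3, r = 1, s = 2, t = 4, u = 3.
For the less obvious constraints — constraint 3: q - p = -2; constraint 5: u + r = 4 — and the others hold by inspection.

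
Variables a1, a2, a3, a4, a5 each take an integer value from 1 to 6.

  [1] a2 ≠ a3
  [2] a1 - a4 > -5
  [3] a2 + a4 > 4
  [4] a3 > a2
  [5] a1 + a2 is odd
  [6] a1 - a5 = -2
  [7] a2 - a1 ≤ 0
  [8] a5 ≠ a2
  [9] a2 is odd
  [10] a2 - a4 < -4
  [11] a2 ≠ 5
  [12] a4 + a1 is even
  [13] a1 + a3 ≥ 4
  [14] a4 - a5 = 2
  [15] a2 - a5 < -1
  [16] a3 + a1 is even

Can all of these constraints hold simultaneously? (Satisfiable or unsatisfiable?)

Setting (a1, a2, a3, a4, a5) = (2, 1, 2, 6, 4) satisfies everything: constraint 2: a1 - a4 = -4; constraint 3: a2 + a4 = 7; constraint 6: a1 - a5 = -2, and the others follow.

Satisfiable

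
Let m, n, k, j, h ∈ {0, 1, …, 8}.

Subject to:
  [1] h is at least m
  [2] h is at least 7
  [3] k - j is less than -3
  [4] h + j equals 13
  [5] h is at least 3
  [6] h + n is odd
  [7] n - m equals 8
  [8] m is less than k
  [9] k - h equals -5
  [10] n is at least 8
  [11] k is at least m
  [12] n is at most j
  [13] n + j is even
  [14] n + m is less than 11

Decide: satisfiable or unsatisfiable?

From constraint 2: h ≥ 7. From constraints 10 and 12: j ≥ n ≥ 8. Hence h + j ≥ 15. But constraint 4 requires h + j = 13, and 13 < 15. Contradiction.

Unsatisfiable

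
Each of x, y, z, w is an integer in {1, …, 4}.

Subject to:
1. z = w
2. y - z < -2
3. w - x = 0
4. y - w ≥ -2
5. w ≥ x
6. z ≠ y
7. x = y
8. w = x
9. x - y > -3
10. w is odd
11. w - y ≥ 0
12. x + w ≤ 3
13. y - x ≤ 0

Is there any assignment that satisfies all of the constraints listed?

Unsatisfiable

From constraints 1, 7, and 8, z = w = x = y, so z = y. But constraint 6 says z ≠ y. Contradiction.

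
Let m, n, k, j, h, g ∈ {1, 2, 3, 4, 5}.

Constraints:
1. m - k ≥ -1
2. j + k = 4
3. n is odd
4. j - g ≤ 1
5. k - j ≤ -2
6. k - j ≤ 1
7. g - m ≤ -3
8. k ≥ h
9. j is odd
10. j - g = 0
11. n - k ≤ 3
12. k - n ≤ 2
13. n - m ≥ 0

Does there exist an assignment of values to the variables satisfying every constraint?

Constraints 4, 5, 7, 11, and 13 give g − j ≥ -1, j − k ≥ 2, k − n ≥ -3, n − m ≥ 0, m − g ≥ 3.
Adding all 5 inequalities: the left sides telescope to 0, and the right sides sum to (-1) + 2 + (-3) + 0 + 3 = 1. So 0 ≥ 1, which is false.

Unsatisfiable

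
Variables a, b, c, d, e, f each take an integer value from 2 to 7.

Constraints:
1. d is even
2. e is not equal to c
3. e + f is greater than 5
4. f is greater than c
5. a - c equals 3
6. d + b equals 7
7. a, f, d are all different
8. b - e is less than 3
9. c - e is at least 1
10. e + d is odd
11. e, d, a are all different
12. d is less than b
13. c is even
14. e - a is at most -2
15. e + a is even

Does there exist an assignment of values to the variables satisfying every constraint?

Satisfiable

Setting (a, b, c, d, e, f) = (7, 5, 4, 2, 3, 5) satisfies everything: constraint 3: e + f = 8; constraint 5: a - c = 3; constraint 6: d + b = 7, and the others follow.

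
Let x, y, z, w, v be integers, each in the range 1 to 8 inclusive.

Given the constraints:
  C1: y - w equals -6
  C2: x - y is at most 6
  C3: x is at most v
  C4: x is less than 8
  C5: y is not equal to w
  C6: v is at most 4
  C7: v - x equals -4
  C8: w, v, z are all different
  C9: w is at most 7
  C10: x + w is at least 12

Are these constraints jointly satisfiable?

From constraints 3 and 6: x ≤ v ≤ 4. From constraint 9: w ≤ 7. Hence x + w ≤ 11. But constraint 10 requires x + w ≥ 12, and 12 > 11. Contradiction.

Unsatisfiable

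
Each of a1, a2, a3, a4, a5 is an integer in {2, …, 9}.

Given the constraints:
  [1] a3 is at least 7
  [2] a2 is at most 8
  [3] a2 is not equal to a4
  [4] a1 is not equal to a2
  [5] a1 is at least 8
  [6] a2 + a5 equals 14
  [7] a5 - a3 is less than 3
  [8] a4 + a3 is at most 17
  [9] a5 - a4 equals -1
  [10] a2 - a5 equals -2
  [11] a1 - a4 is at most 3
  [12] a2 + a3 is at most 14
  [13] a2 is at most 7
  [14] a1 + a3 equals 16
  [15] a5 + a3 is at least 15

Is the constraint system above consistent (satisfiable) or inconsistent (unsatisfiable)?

Take a1 = 9, a2 = 6, a3 = 7, a4 = 9, a5 = 8. Then constraint 6: a2 + a5 = 14; constraint 7: a5 - a3 = 1, and every other listed constraint is also met.

Satisfiable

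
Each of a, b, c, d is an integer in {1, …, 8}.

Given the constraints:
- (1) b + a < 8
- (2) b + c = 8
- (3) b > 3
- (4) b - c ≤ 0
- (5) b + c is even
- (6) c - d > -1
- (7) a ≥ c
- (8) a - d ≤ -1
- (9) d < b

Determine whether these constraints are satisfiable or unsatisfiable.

Constraints 4, 7, 8, and 9 give b ≤ c, c ≤ a, a < d, d < b. Chaining: b ≤ c ≤ a < d < b, which forces b < b — impossible.

Unsatisfiable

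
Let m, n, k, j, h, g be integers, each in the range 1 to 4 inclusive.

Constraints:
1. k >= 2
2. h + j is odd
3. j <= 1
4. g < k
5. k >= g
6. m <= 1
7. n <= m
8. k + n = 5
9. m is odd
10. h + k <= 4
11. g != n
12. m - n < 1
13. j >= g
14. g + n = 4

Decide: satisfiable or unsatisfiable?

From constraints 3 and 13: g ≤ j ≤ 1. From constraints 6 and 7: n ≤ m ≤ 1. Hence g + n ≤ 2. But constraint 14 requires g + n = 4, and 4 > 2. Contradiction.

Unsatisfiable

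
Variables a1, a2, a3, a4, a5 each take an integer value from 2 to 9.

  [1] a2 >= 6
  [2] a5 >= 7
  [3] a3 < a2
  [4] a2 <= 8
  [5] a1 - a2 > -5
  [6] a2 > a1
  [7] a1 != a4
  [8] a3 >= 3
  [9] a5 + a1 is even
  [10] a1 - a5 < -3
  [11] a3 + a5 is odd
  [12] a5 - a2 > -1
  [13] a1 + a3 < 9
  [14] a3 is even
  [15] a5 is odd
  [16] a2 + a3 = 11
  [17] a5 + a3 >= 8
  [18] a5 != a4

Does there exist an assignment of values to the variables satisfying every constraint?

Satisfiable

Take a1 = 3, a2 = 7, a3 = 4, a4 = 8, a5 = 7. Then constraint 5: a1 - a2 = -4; constraint 10: a1 - a5 = -4; constraint 12: a5 - a2 = 0, and every other listed constraint is also met.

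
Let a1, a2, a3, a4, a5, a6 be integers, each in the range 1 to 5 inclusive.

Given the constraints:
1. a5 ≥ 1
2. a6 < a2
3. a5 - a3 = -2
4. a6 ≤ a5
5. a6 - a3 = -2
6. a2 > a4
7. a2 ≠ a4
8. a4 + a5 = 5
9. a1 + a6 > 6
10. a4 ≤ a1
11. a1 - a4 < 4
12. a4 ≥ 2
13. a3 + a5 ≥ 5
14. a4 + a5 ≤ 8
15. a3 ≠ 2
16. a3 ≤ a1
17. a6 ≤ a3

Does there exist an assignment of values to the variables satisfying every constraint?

The assignment a1 = 5, a2 = 4, a3 = 4, a4 = 3, a5 = 2, a6 = 2 works:
  constraint 3 holds since a5 - a3 = -2.
  constraint 5 holds since a6 - a3 = -2.
  constraint 8 holds since a4 + a5 = 5.
The rest check out directly.

Satisfiable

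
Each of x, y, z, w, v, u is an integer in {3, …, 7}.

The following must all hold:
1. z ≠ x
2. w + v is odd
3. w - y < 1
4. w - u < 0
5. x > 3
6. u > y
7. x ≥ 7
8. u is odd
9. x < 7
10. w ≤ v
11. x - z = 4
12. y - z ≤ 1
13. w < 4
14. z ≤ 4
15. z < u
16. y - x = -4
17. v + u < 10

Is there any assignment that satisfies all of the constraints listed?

From constraint 7: x ≥ 7. From constraint 9: x ≤ 6. But 6 < 7, so no value of x works.

Unsatisfiable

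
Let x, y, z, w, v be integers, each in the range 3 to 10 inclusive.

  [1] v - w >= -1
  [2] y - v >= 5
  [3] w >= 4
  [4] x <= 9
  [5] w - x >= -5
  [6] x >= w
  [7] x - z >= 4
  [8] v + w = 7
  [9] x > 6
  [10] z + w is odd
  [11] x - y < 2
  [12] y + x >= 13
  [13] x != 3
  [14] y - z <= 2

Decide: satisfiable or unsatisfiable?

Unsatisfiable

Constraints 1, 2, 5, 7, and 14 give x − z ≥ 4, z − y ≥ -2, y − v ≥ 5, v − w ≥ -1, w − x ≥ -5.
Adding all 5 inequalities: the left sides telescope to 0, and the right sides sum to 4 + (-2) + 5 + (-1) + (-5) = 1. So 0 ≥ 1, which is false.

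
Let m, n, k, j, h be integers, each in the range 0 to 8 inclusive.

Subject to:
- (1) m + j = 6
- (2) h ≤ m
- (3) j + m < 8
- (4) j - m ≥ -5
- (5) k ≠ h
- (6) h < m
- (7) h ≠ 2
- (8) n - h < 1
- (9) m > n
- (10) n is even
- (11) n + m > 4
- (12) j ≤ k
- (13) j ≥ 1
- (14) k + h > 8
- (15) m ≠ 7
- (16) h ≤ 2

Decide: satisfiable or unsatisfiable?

Satisfiable

Setting (m, n, k, j, h) = (5, 0, 8, 1, 1) satisfies everything: constraint 1: m + j = 6; constraint 3: j + m = 6; constraint 4: j - m = -4, and the others follow.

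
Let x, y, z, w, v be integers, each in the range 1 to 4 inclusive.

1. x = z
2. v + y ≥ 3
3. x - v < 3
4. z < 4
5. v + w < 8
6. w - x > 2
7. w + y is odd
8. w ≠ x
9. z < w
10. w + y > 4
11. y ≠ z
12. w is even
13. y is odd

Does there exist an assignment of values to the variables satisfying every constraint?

Satisfiable

Try x = 1, y = 3, z = 1, w = 4, v = 1.
Check constraint 2: v + y = 4; constraint 3: x - v = 0; constraint 5: v + w = 5. The remaining constraints are straightforward to verify.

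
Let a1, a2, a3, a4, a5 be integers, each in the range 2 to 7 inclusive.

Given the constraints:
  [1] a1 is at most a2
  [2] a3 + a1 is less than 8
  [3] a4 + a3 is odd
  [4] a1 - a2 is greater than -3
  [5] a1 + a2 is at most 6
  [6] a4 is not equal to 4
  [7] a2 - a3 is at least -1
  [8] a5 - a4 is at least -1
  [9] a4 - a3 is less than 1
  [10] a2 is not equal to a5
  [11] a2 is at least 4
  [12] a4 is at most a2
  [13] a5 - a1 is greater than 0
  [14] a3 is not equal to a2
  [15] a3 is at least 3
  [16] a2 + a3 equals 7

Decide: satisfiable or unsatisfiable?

Try a1 = 2, a2 = 4, a3 = 3, a4 = 2, a5 = 3.
Check constraint 2: a3 + a1 = 5; constraint 4: a1 - a2 = -2. The remaining constraints are straightforward to verify.

Satisfiable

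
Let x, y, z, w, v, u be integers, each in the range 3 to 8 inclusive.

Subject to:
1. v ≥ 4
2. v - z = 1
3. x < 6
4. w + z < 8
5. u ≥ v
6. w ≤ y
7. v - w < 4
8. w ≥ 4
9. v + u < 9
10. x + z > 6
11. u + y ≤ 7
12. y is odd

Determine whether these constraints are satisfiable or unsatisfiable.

From constraints 1 and 5: u ≥ v ≥ 4. From constraints 6 and 8: y ≥ w ≥ 4. Hence u + y ≥ 8. But constraint 11 requires u + y ≤ 7, and 7 < 8. Contradiction.

Unsatisfiable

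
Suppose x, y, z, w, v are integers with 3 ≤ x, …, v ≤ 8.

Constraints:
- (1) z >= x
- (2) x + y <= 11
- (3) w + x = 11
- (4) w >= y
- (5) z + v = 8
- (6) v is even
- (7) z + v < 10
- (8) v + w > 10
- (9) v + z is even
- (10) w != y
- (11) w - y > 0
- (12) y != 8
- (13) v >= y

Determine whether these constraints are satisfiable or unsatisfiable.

Satisfiable

The assignment x = 4, y = 4, z = 4, w = 7, v = 4 works:
  constraint 2 holds since x + y = 8.
  constraint 3 holds since w + x = 11.
The rest check out directly.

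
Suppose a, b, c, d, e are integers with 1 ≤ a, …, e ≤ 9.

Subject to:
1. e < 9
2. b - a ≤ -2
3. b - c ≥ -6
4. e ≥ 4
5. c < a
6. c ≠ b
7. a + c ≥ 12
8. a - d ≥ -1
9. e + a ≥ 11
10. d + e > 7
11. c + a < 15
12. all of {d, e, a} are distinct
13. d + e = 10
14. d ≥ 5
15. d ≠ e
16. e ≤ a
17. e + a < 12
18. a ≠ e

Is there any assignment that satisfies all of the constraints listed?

Satisfiable

Setting (a, b, c, d, e) = (7, 2, 6, 6, 4) satisfies everything: constraint 2: b - a = -5; constraint 3: b - c = -4; constraint 7: a + c = 13, and the others follow.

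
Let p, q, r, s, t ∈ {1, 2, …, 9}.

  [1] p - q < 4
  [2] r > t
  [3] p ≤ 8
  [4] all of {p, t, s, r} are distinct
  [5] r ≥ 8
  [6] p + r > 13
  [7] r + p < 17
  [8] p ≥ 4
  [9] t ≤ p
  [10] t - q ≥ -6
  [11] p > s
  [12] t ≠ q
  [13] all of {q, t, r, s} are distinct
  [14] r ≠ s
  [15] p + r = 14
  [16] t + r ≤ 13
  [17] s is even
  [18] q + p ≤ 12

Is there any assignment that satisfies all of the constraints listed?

Satisfiable

The assignment p = 5, q = 4, r = 9, s = 2, t = 1 works:
  constraint 1 holds since p - q = 1.
  constraint 6 holds since p + r = 14.
The rest check out directly.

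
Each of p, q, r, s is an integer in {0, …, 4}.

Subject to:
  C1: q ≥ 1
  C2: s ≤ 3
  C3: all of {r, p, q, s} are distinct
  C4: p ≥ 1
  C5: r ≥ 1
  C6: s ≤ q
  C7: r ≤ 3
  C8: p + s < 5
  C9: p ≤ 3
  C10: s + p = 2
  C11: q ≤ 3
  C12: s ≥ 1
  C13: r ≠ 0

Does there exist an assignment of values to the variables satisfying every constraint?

Unsatisfiable

Constraints 1, 2, 4, 5, 7, 9, 11, and 12 confine each of r, p, q, s to the 3 values {1, …, 3}.
Constraint 3 requires all 4 of them to be distinct, but only 3 values are available — impossible by the pigeonhole principle.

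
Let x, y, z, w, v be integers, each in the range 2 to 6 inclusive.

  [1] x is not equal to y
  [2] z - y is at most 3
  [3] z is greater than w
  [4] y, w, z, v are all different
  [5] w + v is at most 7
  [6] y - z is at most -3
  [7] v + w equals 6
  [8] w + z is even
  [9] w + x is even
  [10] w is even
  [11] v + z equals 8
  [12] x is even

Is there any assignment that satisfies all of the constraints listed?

One satisfying assignment is x = 6, y = 3, z = 6, w = 4, v = 2.
For the less obvious constraints — constraint 2: z - y = 3; constraint 5: w + v = 6; constraint 6: y - z = -3 — and the others hold by inspection.

Satisfiable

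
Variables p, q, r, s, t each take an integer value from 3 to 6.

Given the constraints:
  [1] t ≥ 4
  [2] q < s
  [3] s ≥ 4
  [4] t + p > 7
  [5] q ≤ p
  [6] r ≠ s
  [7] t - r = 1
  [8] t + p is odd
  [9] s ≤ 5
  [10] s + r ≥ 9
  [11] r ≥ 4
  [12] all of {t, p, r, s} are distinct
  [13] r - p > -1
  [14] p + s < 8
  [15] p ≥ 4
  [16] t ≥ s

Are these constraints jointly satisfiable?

Constraints 1, 3, 11, and 15 confine each of t, p, r, s to the 3 values {4, …, 6} (the domain already gives each ≤ 6).
Constraint 12 requires all 4 of them to be distinct, but only 3 values are available — impossible by the pigeonhole principle.

Unsatisfiable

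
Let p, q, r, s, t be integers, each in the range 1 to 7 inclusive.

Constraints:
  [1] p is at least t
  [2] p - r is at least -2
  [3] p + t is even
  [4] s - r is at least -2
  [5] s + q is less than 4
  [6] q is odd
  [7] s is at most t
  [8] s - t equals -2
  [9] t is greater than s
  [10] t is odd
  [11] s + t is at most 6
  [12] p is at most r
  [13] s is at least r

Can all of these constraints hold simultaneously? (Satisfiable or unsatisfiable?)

Unsatisfiable

Constraints 1, 9, 12, and 13 give s < t, t ≤ p, p ≤ r, r ≤ s. Chaining: s < t ≤ p ≤ r ≤ s, which forces s < s — impossible.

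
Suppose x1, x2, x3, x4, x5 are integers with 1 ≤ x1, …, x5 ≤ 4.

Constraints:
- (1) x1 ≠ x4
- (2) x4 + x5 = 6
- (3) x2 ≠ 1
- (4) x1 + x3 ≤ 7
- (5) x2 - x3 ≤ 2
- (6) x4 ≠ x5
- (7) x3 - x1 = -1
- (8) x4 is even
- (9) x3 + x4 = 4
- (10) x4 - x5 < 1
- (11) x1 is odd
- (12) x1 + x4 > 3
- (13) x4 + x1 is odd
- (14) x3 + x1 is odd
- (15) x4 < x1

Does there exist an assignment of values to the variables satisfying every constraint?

Try x1 = 3, x2 = 4, x3 = 2, x4 = 2, x5 = 4.
Check constraint 2: x4 + x5 = 6; constraint 4: x1 + x3 = 5; constraint 5: x2 - x3 = 2. The remaining constraints are straightforward to verify.

Satisfiable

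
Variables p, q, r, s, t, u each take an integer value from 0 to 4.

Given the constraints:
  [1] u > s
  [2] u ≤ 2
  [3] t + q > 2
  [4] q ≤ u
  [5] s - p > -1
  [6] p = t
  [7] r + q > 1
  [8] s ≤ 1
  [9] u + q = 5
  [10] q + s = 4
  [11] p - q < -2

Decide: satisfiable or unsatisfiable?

Unsatisfiable

From constraints 2 and 4: q ≤ u ≤ 2. From constraint 8: s ≤ 1. Hence q + s ≤ 3. But constraint 10 requires q + s = 4, and 4 > 3. Contradiction.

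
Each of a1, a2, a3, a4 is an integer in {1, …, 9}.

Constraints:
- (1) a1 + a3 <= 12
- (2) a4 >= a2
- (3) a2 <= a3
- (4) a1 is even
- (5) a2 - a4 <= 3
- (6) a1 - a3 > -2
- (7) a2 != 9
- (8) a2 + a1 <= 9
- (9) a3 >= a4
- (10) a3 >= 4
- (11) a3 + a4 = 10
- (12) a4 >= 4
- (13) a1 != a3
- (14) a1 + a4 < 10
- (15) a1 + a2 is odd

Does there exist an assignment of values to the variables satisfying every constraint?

Satisfiable

Setting (a1, a2, a3, a4) = (4, 5, 5, 5) satisfies everything: constraint 1: a1 + a3 = 9; constraint 5: a2 - a4 = 0; constraint 6: a1 - a3 = -1, and the others follow.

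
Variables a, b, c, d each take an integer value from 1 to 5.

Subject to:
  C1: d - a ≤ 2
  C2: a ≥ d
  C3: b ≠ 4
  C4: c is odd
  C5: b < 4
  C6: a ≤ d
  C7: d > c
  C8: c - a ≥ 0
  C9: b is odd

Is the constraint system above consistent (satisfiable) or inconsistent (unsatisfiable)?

Unsatisfiable

Constraints 2, 7, and 8 give d ≤ a, a ≤ c, c < d. Chaining: d ≤ a ≤ c < d, which forces d < d — impossible.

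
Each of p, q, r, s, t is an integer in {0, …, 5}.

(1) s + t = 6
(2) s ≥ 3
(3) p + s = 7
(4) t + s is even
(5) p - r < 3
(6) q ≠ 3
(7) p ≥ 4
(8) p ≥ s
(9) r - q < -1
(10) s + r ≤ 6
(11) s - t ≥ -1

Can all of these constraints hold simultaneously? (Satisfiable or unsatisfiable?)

One satisfying assignment is p = 4, q = 4, r = 2, s = 3, t = 3.
For the less obvious constraints — constraint 1: s + t = 6; constraint 3: p + s = 7; constraint 5: p - r = 2 — and the others hold by inspection.

Satisfiable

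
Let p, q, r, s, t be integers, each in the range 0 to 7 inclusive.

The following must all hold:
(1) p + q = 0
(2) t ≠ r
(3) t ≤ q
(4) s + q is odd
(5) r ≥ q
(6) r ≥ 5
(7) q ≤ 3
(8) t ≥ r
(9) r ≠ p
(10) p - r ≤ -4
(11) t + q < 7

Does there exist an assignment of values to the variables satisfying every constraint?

Unsatisfiable

From constraints 6 and 8: t ≥ r and r ≥ 5, so t ≥ 5. From constraints 3 and 7: t ≤ q and q ≤ 3, so t ≤ 3. But 3 < 5, so no value of t works.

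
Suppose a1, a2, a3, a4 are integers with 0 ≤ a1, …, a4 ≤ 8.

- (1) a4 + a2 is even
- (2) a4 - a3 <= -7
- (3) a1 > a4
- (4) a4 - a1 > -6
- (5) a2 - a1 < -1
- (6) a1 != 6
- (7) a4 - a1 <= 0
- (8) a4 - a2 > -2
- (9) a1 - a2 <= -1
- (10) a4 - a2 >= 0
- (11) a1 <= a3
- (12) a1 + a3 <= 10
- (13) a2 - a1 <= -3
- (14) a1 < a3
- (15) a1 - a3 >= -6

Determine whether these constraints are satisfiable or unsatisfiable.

Constraints 2, 9, 10, and 15 give a1 − a3 ≥ -6, a3 − a4 ≥ 7, a4 − a2 ≥ 0, a2 − a1 ≥ 1.
Adding all 4 inequalities: the left sides telescope to 0, and the right sides sum to (-6) + 7 + 0 + 1 = 2. So 0 ≥ 2, which is false.

Unsatisfiable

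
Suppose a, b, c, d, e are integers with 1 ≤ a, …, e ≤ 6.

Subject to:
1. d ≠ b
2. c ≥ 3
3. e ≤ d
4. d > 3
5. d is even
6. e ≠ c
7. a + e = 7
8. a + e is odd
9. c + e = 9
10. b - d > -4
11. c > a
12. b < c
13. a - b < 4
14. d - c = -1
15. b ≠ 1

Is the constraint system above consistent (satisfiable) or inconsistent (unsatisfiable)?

Satisfiable

Try a = 3, b = 2, c = 5, d = 4, e = 4.
Check constraint 7: a + e = 7; constraint 9: c + e = 9; constraint 10: b - d = -2. The remaining constraints are straightforward to verify.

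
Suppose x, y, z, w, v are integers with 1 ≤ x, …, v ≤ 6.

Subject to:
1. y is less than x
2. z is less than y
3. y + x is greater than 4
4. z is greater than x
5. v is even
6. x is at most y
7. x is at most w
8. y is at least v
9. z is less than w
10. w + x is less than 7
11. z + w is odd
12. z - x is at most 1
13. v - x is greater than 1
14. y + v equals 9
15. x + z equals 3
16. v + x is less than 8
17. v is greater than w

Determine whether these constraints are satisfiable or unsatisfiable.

Constraints 1, 4, 8, 9, and 17 give z < w, w < v, v ≤ y, y < x, x < z. Chaining: z < w < v ≤ y < x < z, which forces z < z — impossible.

Unsatisfiable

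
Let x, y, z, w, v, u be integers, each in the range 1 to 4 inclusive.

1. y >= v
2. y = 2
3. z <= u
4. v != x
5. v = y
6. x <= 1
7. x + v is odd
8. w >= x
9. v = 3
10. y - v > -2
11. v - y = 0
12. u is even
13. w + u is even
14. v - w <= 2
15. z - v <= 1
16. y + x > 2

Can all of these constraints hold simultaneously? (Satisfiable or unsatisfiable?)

Constraint 9 fixes v = 3 and constraint 2 fixes y = 2, but constraint 5 requires v = y. Since 3 ≠ 2, contradiction.

Unsatisfiable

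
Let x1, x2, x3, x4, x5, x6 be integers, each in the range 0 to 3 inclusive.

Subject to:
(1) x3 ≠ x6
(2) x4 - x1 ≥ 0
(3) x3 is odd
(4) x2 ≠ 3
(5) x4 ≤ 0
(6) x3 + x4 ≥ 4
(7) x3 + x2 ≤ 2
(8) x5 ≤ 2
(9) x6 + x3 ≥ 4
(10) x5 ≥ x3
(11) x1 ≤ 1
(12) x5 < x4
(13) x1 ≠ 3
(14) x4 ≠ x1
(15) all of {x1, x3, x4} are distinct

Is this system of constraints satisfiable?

Unsatisfiable

From constraints 8 and 10: x3 ≤ x5 ≤ 2. From constraint 5: x4 ≤ 0. Hence x3 + x4 ≤ 2. But constraint 6 requires x3 + x4 ≥ 4, and 4 > 2. Contradiction.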